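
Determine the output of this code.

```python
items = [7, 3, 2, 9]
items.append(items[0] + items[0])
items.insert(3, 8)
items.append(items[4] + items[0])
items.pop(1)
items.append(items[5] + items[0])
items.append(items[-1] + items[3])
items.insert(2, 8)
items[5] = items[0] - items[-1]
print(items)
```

append items[0]+items[0] = 7+7 = 14 → [7, 3, 2, 9, 14]
insert 8 at 3 → [7, 3, 2, 8, 9, 14]
append items[4]+items[0] = 9+7 = 16 → [7, 3, 2, 8, 9, 14, 16]
pop(1) removes 3 → [7, 2, 8, 9, 14, 16]
append items[5]+items[0] = 16+7 = 23 → [7, 2, 8, 9, 14, 16, 23]
append items[-1]+items[3] = 23+9 = 32 → [7, 2, 8, 9, 14, 16, 23, 32]
insert 8 at 2 → [7, 2, 8, 8, 9, 14, 16, 23, 32]
items[5] = items[0]-items[-1] = 7-32 = -25 → [7, 2, 8, 8, 9, -25, 16, 23, 32]

[7, 2, 8, 8, 9, -25, 16, 23, 32]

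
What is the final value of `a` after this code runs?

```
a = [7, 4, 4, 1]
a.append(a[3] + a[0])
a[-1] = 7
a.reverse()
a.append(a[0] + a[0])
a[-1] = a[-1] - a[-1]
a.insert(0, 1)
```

append a[3]+a[0] = 1+7 = 8 → [7, 4, 4, 1, 8]
a[-1] = 7 → [7, 4, 4, 1, 7]
reverse → [7, 1, 4, 4, 7]
append a[0]+a[0] = 7+7 = 14 → [7, 1, 4, 4, 7, 14]
a[-1] = a[-1]-a[-1] = 14-14 = 0 → [7, 1, 4, 4, 7, 0]
insert 1 at 0 → [1, 7, 1, 4, 4, 7, 0]

[1, 7, 1, 4, 4, 7, 0]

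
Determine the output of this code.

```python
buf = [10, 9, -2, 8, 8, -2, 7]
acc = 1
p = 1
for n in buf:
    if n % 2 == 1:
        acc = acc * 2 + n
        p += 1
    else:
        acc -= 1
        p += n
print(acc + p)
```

42

n=10: not odd, acc = 1-1 = 0; p=11
n=9: odd, acc = 0*2+9 = 9; p=12
n=-2: not odd, acc = 9-1 = 8; p=10
n=8: not odd, acc = 8-1 = 7; p=18
n=8: not odd, acc = 7-1 = 6; p=26
n=-2: not odd, acc = 6-1 = 5; p=24
n=7: odd, acc = 5*2+7 = 17; p=25
acc+p = 17+25 = 42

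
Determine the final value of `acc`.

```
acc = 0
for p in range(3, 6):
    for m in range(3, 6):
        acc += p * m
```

p=3,m=3: acc = 0+9 = 9
p=3,m=4: acc = 9+12 = 21
p=3,m=5: acc = 21+15 = 36
p=4,m=3: acc = 36+12 = 48
p=4,m=4: acc = 48+16 = 64
p=4,m=5: acc = 64+20 = 84
p=5,m=3: acc = 84+15 = 99
p=5,m=4: acc = 99+20 = 119
p=5,m=5: acc = 119+25 = 144

144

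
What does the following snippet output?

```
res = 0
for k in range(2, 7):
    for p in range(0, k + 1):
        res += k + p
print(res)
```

k=2,p=0: res = 0+2 = 2
k=2,p=1: res = 2+3 = 5
k=2,p=2: res = 5+4 = 9
k=3,p=0: res = 9+3 = 12
k=3,p=1: res = 12+4 = 16
k=3,p=2: res = 16+5 = 21
k=3,p=3: res = 21+6 = 27
k=4,p=0: res = 27+4 = 31
k=4,p=1: res = 31+5 = 36
k=4,p=2: res = 36+6 = 42
k=4,p=3: res = 42+7 = 49
k=4,p=4: res = 49+8 = 57
k=5,p=0: res = 57+5 = 62
k=5,p=1: res = 62+6 = 68
k=5,p=2: res = 68+7 = 75
k=5,p=3: res = 75+8 = 83
k=5,p=4: res = 83+9 = 92
k=5,p=5: res = 92+10 = 102
k=6,p=0: res = 102+6 = 108
k=6,p=1: res = 108+7 = 115
k=6,p=2: res = 115+8 = 123
k=6,p=3: res = 123+9 = 132
k=6,p=4: res = 132+10 = 142
k=6,p=5: res = 142+11 = 153
k=6,p=6: res = 153+12 = 165

165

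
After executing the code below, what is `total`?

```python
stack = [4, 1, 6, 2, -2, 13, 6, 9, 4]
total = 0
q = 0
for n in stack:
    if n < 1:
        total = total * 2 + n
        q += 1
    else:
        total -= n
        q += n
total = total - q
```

-106

n=4: not <1, total = 0-4 = -4; q=4
n=1: not <1, total = (-4)-1 = -5; q=5
n=6: not <1, total = (-5)-6 = -11; q=11
n=2: not <1, total = (-11)-2 = -13; q=13
n=-2: <1, total = (-13)*2+(-2) = -28; q=14
n=13: not <1, total = (-28)-13 = -41; q=27
n=6: not <1, total = (-41)-6 = -47; q=33
n=9: not <1, total = (-47)-9 = -56; q=42
n=4: not <1, total = (-56)-4 = -60; q=46
total-q = (-60)-46 = -106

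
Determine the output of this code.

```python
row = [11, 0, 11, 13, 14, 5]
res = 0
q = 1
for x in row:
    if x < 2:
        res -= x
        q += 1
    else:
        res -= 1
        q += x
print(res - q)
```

-61

x=11: not <2, res = 0-1 = -1; q=12
x=0: <2, res = (-1)-0 = -1; q=13
x=11: not <2, res = (-1)-1 = -2; q=24
x=13: not <2, res = (-2)-1 = -3; q=37
x=14: not <2, res = (-3)-1 = -4; q=51
x=5: not <2, res = (-4)-1 = -5; q=56
res-q = (-5)-56 = -61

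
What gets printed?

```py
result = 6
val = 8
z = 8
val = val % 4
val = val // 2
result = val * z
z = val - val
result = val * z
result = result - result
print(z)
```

0

val = 8%4 = 0
val = 0//2 = 0
result = 0*8 = 0
z = 0-0 = 0
result = 0*0 = 0
result = 0-0 = 0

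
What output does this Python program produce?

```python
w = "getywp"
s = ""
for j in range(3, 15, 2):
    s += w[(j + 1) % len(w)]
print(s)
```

wgtwgt

j=3: add w[4]='w' → 'w'
j=5: add w[0]='g' → 'wg'
j=7: add w[2]='t' → 'wgt'
j=9: add w[4]='w' → 'wgtw'
j=11: add w[0]='g' → 'wgtwg'
j=13: add w[2]='t' → 'wgtwgt'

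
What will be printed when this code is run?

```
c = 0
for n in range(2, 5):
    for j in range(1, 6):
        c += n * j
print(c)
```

135

n=2,j=1: c = 0+2 = 2
n=2,j=2: c = 2+4 = 6
n=2,j=3: c = 6+6 = 12
n=2,j=4: c = 12+8 = 20
n=2,j=5: c = 20+10 = 30
n=3,j=1: c = 30+3 = 33
n=3,j=2: c = 33+6 = 39
n=3,j=3: c = 39+9 = 48
n=3,j=4: c = 48+12 = 60
n=3,j=5: c = 60+15 = 75
n=4,j=1: c = 75+4 = 79
n=4,j=2: c = 79+8 = 87
n=4,j=3: c = 87+12 = 99
n=4,j=4: c = 99+16 = 115
n=4,j=5: c = 115+20 = 135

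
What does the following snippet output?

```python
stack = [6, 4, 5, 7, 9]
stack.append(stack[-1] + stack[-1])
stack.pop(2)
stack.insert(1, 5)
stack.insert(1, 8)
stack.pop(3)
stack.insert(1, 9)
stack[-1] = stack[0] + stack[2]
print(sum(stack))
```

append stack[-1]+stack[-1] = 9+9 = 18 → [6, 4, 5, 7, 9, 18]
pop(2) removes 5 → [6, 4, 7, 9, 18]
insert 5 at 1 → [6, 5, 4, 7, 9, 18]
insert 8 at 1 → [6, 8, 5, 4, 7, 9, 18]
pop(3) removes 4 → [6, 8, 5, 7, 9, 18]
insert 9 at 1 → [6, 9, 8, 5, 7, 9, 18]
stack[-1] = stack[0]+stack[2] = 6+8 = 14 → [6, 9, 8, 5, 7, 9, 14]
sum = 58

58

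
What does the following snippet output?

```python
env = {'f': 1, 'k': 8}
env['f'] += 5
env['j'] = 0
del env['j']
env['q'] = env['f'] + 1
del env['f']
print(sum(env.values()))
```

env['f'] = 1+5 = 6 → {'f': 6, 'k': 8}
env['j'] = 0 → {'f': 6, 'k': 8, 'j': 0}
del 'j' → {'f': 6, 'k': 8}
env['q'] = env['f']+1 = 7 → {'f': 6, 'k': 8, 'q': 7}
del 'f' → {'k': 8, 'q': 7}
sum of values = 15

15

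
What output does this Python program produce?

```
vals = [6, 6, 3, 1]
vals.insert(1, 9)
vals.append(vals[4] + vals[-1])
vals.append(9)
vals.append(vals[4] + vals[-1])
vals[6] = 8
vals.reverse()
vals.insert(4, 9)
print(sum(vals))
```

insert 9 at 1 → [6, 9, 6, 3, 1]
append vals[4]+vals[-1] = 1+1 = 2 → [6, 9, 6, 3, 1, 2]
append 9 → [6, 9, 6, 3, 1, 2, 9]
append vals[4]+vals[-1] = 1+9 = 10 → [6, 9, 6, 3, 1, 2, 9, 10]
vals[6] = 8 → [6, 9, 6, 3, 1, 2, 8, 10]
reverse → [10, 8, 2, 1, 3, 6, 9, 6]
insert 9 at 4 → [10, 8, 2, 1, 9, 3, 6, 9, 6]
sum = 54

54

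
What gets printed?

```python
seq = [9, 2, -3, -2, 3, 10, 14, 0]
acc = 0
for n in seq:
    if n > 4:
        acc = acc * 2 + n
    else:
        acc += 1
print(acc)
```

87

n=9: >4, acc = 0*2+9 = 9
n=2: not >4, acc = 9+1 = 10
n=-3: not >4, acc = 10+1 = 11
n=-2: not >4, acc = 11+1 = 12
n=3: not >4, acc = 12+1 = 13
n=10: >4, acc = 13*2+10 = 36
n=14: >4, acc = 36*2+14 = 86
n=0: not >4, acc = 86+1 = 87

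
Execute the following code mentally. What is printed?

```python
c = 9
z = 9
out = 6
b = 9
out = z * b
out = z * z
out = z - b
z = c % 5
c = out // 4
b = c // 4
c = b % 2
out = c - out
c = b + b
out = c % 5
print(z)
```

out = 9*9 = 81
out = 9*9 = 81
out = 9-9 = 0
z = 9%5 = 4
c = 0//4 = 0
b = 0//4 = 0
c = 0%2 = 0
out = 0-0 = 0
c = 0+0 = 0
out = 0%5 = 0

4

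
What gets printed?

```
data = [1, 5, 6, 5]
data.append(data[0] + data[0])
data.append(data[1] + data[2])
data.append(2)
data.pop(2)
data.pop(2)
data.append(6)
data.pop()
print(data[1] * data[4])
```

10

append data[0]+data[0] = 1+1 = 2 → [1, 5, 6, 5, 2]
append data[1]+data[2] = 5+6 = 11 → [1, 5, 6, 5, 2, 11]
append 2 → [1, 5, 6, 5, 2, 11, 2]
pop(2) removes 6 → [1, 5, 5, 2, 11, 2]
pop(2) removes 5 → [1, 5, 2, 11, 2]
append 6 → [1, 5, 2, 11, 2, 6]
pop() removes 6 → [1, 5, 2, 11, 2]
data[1]*data[4] = 5*2 = 10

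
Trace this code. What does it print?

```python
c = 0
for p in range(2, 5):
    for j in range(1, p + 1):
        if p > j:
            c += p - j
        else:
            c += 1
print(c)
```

13

p=2,j=1: 2>1, c = 0+1 = 1
p=2,j=2: not 2>2, c = 1+1 = 2
p=3,j=1: 3>1, c = 2+2 = 4
p=3,j=2: 3>2, c = 4+1 = 5
p=3,j=3: not 3>3, c = 5+1 = 6
p=4,j=1: 4>1, c = 6+3 = 9
p=4,j=2: 4>2, c = 9+2 = 11
p=4,j=3: 4>3, c = 11+1 = 12
p=4,j=4: not 4>4, c = 12+1 = 13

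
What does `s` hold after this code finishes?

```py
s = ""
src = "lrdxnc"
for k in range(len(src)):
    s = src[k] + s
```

k=0: prepend 'l' → 'l'
k=1: prepend 'r' → 'rl'
k=2: prepend 'd' → 'drl'
k=3: prepend 'x' → 'xdrl'
k=4: prepend 'n' → 'nxdrl'
k=5: prepend 'c' → 'cnxdrl'

'cnxdrl'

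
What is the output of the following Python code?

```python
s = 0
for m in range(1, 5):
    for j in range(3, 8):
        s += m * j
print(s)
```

250

m=1,j=3: s = 0+3 = 3
m=1,j=4: s = 3+4 = 7
m=1,j=5: s = 7+5 = 12
m=1,j=6: s = 12+6 = 18
m=1,j=7: s = 18+7 = 25
m=2,j=3: s = 25+6 = 31
m=2,j=4: s = 31+8 = 39
m=2,j=5: s = 39+10 = 49
m=2,j=6: s = 49+12 = 61
m=2,j=7: s = 61+14 = 75
m=3,j=3: s = 75+9 = 84
m=3,j=4: s = 84+12 = 96
m=3,j=5: s = 96+15 = 111
m=3,j=6: s = 111+18 = 129
m=3,j=7: s = 129+21 = 150
m=4,j=3: s = 150+12 = 162
m=4,j=4: s = 162+16 = 178
m=4,j=5: s = 178+20 = 198
m=4,j=6: s = 198+24 = 222
m=4,j=7: s = 222+28 = 250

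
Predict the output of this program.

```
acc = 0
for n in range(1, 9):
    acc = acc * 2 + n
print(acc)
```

502

n=1: acc = 0*2+1 = 1
n=2: acc = 1*2+2 = 4
n=3: acc = 4*2+3 = 11
n=4: acc = 11*2+4 = 26
n=5: acc = 26*2+5 = 57
n=6: acc = 57*2+6 = 120
n=7: acc = 120*2+7 = 247
n=8: acc = 247*2+8 = 502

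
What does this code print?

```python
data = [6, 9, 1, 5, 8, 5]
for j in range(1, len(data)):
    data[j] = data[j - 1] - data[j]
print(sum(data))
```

j=1: data[1] = 6-9 = -3 → [6, -3, 1, 5, 8, 5]
j=2: data[2] = (-3)-1 = -4 → [6, -3, -4, 5, 8, 5]
j=3: data[3] = (-4)-5 = -9 → [6, -3, -4, -9, 8, 5]
j=4: data[4] = (-9)-8 = -17 → [6, -3, -4, -9, -17, 5]
j=5: data[5] = (-17)-5 = -22 → [6, -3, -4, -9, -17, -22]
sum = -49

-49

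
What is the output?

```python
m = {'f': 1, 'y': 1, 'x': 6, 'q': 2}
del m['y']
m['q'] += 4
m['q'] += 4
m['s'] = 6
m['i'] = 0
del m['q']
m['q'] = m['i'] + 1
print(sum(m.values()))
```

14

del 'y' → {'f': 1, 'x': 6, 'q': 2}
m['q'] = 2+4 = 6 → {'f': 1, 'x': 6, 'q': 6}
m['q'] = 6+4 = 10 → {'f': 1, 'x': 6, 'q': 10}
m['s'] = 6 → {'f': 1, 'x': 6, 'q': 10, 's': 6}
m['i'] = 0 → {'f': 1, 'x': 6, 'q': 10, 's': 6, 'i': 0}
del 'q' → {'f': 1, 'x': 6, 's': 6, 'i': 0}
m['q'] = m['i']+1 = 1 → {'f': 1, 'x': 6, 's': 6, 'i': 0, 'q': 1}
sum of values = 14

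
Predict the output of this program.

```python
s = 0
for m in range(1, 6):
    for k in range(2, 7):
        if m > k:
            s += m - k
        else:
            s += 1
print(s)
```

29

m=1,k=2: not 1>2, s = 0+1 = 1
m=1,k=3: not 1>3, s = 1+1 = 2
m=1,k=4: not 1>4, s = 2+1 = 3
m=1,k=5: not 1>5, s = 3+1 = 4
m=1,k=6: not 1>6, s = 4+1 = 5
m=2,k=2: not 2>2, s = 5+1 = 6
m=2,k=3: not 2>3, s = 6+1 = 7
m=2,k=4: not 2>4, s = 7+1 = 8
m=2,k=5: not 2>5, s = 8+1 = 9
m=2,k=6: not 2>6, s = 9+1 = 10
m=3,k=2: 3>2, s = 10+1 = 11
m=3,k=3: not 3>3, s = 11+1 = 12
m=3,k=4: not 3>4, s = 12+1 = 13
m=3,k=5: not 3>5, s = 13+1 = 14
m=3,k=6: not 3>6, s = 14+1 = 15
m=4,k=2: 4>2, s = 15+2 = 17
m=4,k=3: 4>3, s = 17+1 = 18
m=4,k=4: not 4>4, s = 18+1 = 19
m=4,k=5: not 4>5, s = 19+1 = 20
m=4,k=6: not 4>6, s = 20+1 = 21
m=5,k=2: 5>2, s = 21+3 = 24
m=5,k=3: 5>3, s = 24+2 = 26
m=5,k=4: 5>4, s = 26+1 = 27
m=5,k=5: not 5>5, s = 27+1 = 28
m=5,k=6: not 5>6, s = 28+1 = 29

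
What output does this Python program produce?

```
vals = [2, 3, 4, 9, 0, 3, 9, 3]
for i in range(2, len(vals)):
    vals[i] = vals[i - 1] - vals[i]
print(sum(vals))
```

i=2: vals[2] = 3-4 = -1 → [2, 3, -1, 9, 0, 3, 9, 3]
i=3: vals[3] = (-1)-9 = -10 → [2, 3, -1, -10, 0, 3, 9, 3]
i=4: vals[4] = (-10)-0 = -10 → [2, 3, -1, -10, -10, 3, 9, 3]
i=5: vals[5] = (-10)-3 = -13 → [2, 3, -1, -10, -10, -13, 9, 3]
i=6: vals[6] = (-13)-9 = -22 → [2, 3, -1, -10, -10, -13, -22, 3]
i=7: vals[7] = (-22)-3 = -25 → [2, 3, -1, -10, -10, -13, -22, -25]
sum = -76

-76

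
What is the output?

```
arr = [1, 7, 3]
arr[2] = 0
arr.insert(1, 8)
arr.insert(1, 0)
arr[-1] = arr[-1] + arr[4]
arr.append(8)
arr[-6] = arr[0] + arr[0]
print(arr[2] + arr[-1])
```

arr[2] = 0 → [1, 7, 0]
insert 8 at 1 → [1, 8, 7, 0]
insert 0 at 1 → [1, 0, 8, 7, 0]
arr[-1] = arr[-1]+arr[4] = 0+0 = 0 → [1, 0, 8, 7, 0]
append 8 → [1, 0, 8, 7, 0, 8]
arr[-6] = arr[0]+arr[0] = 1+1 = 2 → [2, 0, 8, 7, 0, 8]
arr[2]+arr[-1] = 8+8 = 16

16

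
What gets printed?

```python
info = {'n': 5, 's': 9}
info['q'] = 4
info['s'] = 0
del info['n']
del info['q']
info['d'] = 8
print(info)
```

info['q'] = 4 → {'n': 5, 's': 9, 'q': 4}
info['s'] = 0 → {'n': 5, 's': 0, 'q': 4}
del 'n' → {'s': 0, 'q': 4}
del 'q' → {'s': 0}
info['d'] = 8 → {'s': 0, 'd': 8}

{'s': 0, 'd': 8}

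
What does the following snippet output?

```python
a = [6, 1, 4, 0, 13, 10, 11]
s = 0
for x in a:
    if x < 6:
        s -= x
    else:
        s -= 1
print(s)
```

-9

x=6: not <6, s = 0-1 = -1
x=1: <6, s = (-1)-1 = -2
x=4: <6, s = (-2)-4 = -6
x=0: <6, s = (-6)-0 = -6
x=13: not <6, s = (-6)-1 = -7
x=10: not <6, s = (-7)-1 = -8
x=11: not <6, s = (-8)-1 = -9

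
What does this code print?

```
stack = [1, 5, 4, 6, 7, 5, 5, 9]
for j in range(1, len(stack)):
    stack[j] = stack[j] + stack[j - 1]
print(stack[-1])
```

42

j=1: stack[1] = 5+1 = 6 → [1, 6, 4, 6, 7, 5, 5, 9]
j=2: stack[2] = 4+6 = 10 → [1, 6, 10, 6, 7, 5, 5, 9]
j=3: stack[3] = 6+10 = 16 → [1, 6, 10, 16, 7, 5, 5, 9]
j=4: stack[4] = 7+16 = 23 → [1, 6, 10, 16, 23, 5, 5, 9]
j=5: stack[5] = 5+23 = 28 → [1, 6, 10, 16, 23, 28, 5, 9]
j=6: stack[6] = 5+28 = 33 → [1, 6, 10, 16, 23, 28, 33, 9]
j=7: stack[7] = 9+33 = 42 → [1, 6, 10, 16, 23, 28, 33, 42]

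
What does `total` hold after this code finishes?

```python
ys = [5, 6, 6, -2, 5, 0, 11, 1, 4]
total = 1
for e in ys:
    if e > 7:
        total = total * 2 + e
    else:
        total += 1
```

e=5: not >7, total = 1+1 = 2
e=6: not >7, total = 2+1 = 3
e=6: not >7, total = 3+1 = 4
e=-2: not >7, total = 4+1 = 5
e=5: not >7, total = 5+1 = 6
e=0: not >7, total = 6+1 = 7
e=11: >7, total = 7*2+11 = 25
e=1: not >7, total = 25+1 = 26
e=4: not >7, total = 26+1 = 27

27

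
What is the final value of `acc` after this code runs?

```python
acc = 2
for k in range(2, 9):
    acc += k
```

37

k=2: acc = 2+2 = 4
k=3: acc = 4+3 = 7
k=4: acc = 7+4 = 11
k=5: acc = 11+5 = 16
k=6: acc = 16+6 = 22
k=7: acc = 22+7 = 29
k=8: acc = 29+8 = 37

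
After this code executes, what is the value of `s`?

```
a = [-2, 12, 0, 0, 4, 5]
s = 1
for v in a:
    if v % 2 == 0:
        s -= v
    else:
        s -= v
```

-18

v=-2: even, s = 1-(-2) = 3
v=12: even, s = 3-12 = -9
v=0: even, s = (-9)-0 = -9
v=0: even, s = (-9)-0 = -9
v=4: even, s = (-9)-4 = -13
v=5: not even, s = (-13)-5 = -18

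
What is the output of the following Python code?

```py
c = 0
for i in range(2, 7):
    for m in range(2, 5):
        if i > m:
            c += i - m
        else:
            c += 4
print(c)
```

i=2,m=2: not 2>2, c = 0+4 = 4
i=2,m=3: not 2>3, c = 4+4 = 8
i=2,m=4: not 2>4, c = 8+4 = 12
i=3,m=2: 3>2, c = 12+1 = 13
i=3,m=3: not 3>3, c = 13+4 = 17
i=3,m=4: not 3>4, c = 17+4 = 21
i=4,m=2: 4>2, c = 21+2 = 23
i=4,m=3: 4>3, c = 23+1 = 24
i=4,m=4: not 4>4, c = 24+4 = 28
i=5,m=2: 5>2, c = 28+3 = 31
i=5,m=3: 5>3, c = 31+2 = 33
i=5,m=4: 5>4, c = 33+1 = 34
i=6,m=2: 6>2, c = 34+4 = 38
i=6,m=3: 6>3, c = 38+3 = 41
i=6,m=4: 6>4, c = 41+2 = 43

43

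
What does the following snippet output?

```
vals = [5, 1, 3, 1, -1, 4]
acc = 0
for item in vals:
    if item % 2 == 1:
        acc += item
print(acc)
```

item=5: odd, acc = 0+5 = 5
item=1: odd, acc = 5+1 = 6
item=3: odd, acc = 6+3 = 9
item=1: odd, acc = 9+1 = 10
item=-1: odd, acc = 10+(-1) = 9
item=4: not odd

9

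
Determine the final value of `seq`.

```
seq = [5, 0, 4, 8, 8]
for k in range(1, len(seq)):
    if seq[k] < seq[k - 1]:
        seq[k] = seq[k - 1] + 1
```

[5, 6, 7, 8, 8]

k=1: 0<5, seq[1] = 5+1 = 6 → [5, 6, 4, 8, 8]
k=2: 4<6, seq[2] = 6+1 = 7 → [5, 6, 7, 8, 8]
k=3: 8>=7, unchanged → [5, 6, 7, 8, 8]
k=4: 8>=8, unchanged → [5, 6, 7, 8, 8]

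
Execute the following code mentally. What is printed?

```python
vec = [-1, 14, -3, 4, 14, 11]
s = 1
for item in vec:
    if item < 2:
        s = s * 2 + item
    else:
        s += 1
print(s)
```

4

item=-1: <2, s = 1*2+(-1) = 1
item=14: not <2, s = 1+1 = 2
item=-3: <2, s = 2*2+(-3) = 1
item=4: not <2, s = 1+1 = 2
item=14: not <2, s = 2+1 = 3
item=11: not <2, s = 3+1 = 4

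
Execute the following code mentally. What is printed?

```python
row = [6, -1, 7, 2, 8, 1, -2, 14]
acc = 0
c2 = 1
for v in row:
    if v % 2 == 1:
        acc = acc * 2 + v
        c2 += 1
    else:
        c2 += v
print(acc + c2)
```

43

v=6: not odd; c2=7
v=-1: odd, acc = 0*2+(-1) = -1; c2=8
v=7: odd, acc = (-1)*2+7 = 5; c2=9
v=2: not odd; c2=11
v=8: not odd; c2=19
v=1: odd, acc = 5*2+1 = 11; c2=20
v=-2: not odd; c2=18
v=14: not odd; c2=32
acc+c2 = 11+32 = 43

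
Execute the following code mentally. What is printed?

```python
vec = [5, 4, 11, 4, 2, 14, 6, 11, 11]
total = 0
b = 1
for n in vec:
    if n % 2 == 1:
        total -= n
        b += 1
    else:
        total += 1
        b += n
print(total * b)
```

n=5: odd, total = 0-5 = -5; b=2
n=4: not odd, total = (-5)+1 = -4; b=6
n=11: odd, total = (-4)-11 = -15; b=7
n=4: not odd, total = (-15)+1 = -14; b=11
n=2: not odd, total = (-14)+1 = -13; b=13
n=14: not odd, total = (-13)+1 = -12; b=27
n=6: not odd, total = (-12)+1 = -11; b=33
n=11: odd, total = (-11)-11 = -22; b=34
n=11: odd, total = (-22)-11 = -33; b=35
total*b = (-33)*35 = -1155

-1155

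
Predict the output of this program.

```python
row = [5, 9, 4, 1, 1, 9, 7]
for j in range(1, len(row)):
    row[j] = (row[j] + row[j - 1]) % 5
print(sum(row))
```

21

j=1: row[1] = (9+5)%5 = 4 → [5, 4, 4, 1, 1, 9, 7]
j=2: row[2] = (4+4)%5 = 3 → [5, 4, 3, 1, 1, 9, 7]
j=3: row[3] = (1+3)%5 = 4 → [5, 4, 3, 4, 1, 9, 7]
j=4: row[4] = (1+4)%5 = 0 → [5, 4, 3, 4, 0, 9, 7]
j=5: row[5] = (9+0)%5 = 4 → [5, 4, 3, 4, 0, 4, 7]
j=6: row[6] = (7+4)%5 = 1 → [5, 4, 3, 4, 0, 4, 1]
sum = 21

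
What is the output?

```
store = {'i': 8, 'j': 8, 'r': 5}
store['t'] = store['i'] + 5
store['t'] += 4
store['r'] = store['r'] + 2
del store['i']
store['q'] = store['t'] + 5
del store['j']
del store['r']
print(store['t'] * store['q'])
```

374

store['t'] = store['i']+5 = 13 → {'i': 8, 'j': 8, 'r': 5, 't': 13}
store['t'] = 13+4 = 17 → {'i': 8, 'j': 8, 'r': 5, 't': 17}
store['r'] = store['r']+2 = 7 → {'i': 8, 'j': 8, 'r': 7, 't': 17}
del 'i' → {'j': 8, 'r': 7, 't': 17}
store['q'] = store['t']+5 = 22 → {'j': 8, 'r': 7, 't': 17, 'q': 22}
del 'j' → {'r': 7, 't': 17, 'q': 22}
del 'r' → {'t': 17, 'q': 22}
store['t']*store['q'] = 17*22 = 374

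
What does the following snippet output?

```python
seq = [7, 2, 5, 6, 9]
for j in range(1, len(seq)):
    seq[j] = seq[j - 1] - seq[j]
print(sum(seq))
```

j=1: seq[1] = 7-2 = 5 → [7, 5, 5, 6, 9]
j=2: seq[2] = 5-5 = 0 → [7, 5, 0, 6, 9]
j=3: seq[3] = 0-6 = -6 → [7, 5, 0, -6, 9]
j=4: seq[4] = (-6)-9 = -15 → [7, 5, 0, -6, -15]
sum = -9

-9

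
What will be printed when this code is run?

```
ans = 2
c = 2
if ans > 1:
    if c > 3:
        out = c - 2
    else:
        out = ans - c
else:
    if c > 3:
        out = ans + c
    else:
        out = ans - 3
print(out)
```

0

ans=2, c=2
ans > 1 is True; c > 3 is False
→ out = ans - c = 0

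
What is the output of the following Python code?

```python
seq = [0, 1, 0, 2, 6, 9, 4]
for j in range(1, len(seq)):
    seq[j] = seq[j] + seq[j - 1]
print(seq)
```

j=1: seq[1] = 1+0 = 1 → [0, 1, 0, 2, 6, 9, 4]
j=2: seq[2] = 0+1 = 1 → [0, 1, 1, 2, 6, 9, 4]
j=3: seq[3] = 2+1 = 3 → [0, 1, 1, 3, 6, 9, 4]
j=4: seq[4] = 6+3 = 9 → [0, 1, 1, 3, 9, 9, 4]
j=5: seq[5] = 9+9 = 18 → [0, 1, 1, 3, 9, 18, 4]
j=6: seq[6] = 4+18 = 22 → [0, 1, 1, 3, 9, 18, 22]

[0, 1, 1, 3, 9, 18, 22]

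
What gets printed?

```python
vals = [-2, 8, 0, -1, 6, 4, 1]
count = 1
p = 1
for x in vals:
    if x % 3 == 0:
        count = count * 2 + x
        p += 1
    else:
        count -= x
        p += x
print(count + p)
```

x=-2: not %3==0, count = 1-(-2) = 3; p=-1
x=8: not %3==0, count = 3-8 = -5; p=7
x=0: %3==0, count = (-5)*2+0 = -10; p=8
x=-1: not %3==0, count = (-10)-(-1) = -9; p=7
x=6: %3==0, count = (-9)*2+6 = -12; p=8
x=4: not %3==0, count = (-12)-4 = -16; p=12
x=1: not %3==0, count = (-16)-1 = -17; p=13
count+p = (-17)+13 = -4

-4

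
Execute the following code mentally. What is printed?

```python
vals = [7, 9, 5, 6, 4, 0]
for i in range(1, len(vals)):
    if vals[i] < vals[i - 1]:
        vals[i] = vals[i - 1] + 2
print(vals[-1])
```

i=1: 9>=7, unchanged → [7, 9, 5, 6, 4, 0]
i=2: 5<9, vals[2] = 9+2 = 11 → [7, 9, 11, 6, 4, 0]
i=3: 6<11, vals[3] = 11+2 = 13 → [7, 9, 11, 13, 4, 0]
i=4: 4<13, vals[4] = 13+2 = 15 → [7, 9, 11, 13, 15, 0]
i=5: 0<15, vals[5] = 15+2 = 17 → [7, 9, 11, 13, 15, 17]

17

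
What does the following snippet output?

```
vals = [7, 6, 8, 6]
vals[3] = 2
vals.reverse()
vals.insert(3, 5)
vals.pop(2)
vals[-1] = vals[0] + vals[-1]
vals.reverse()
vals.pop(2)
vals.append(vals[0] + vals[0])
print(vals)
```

vals[3] = 2 → [7, 6, 8, 2]
reverse → [2, 8, 6, 7]
insert 5 at 3 → [2, 8, 6, 5, 7]
pop(2) removes 6 → [2, 8, 5, 7]
vals[-1] = vals[0]+vals[-1] = 2+7 = 9 → [2, 8, 5, 9]
reverse → [9, 5, 8, 2]
pop(2) removes 8 → [9, 5, 2]
append vals[0]+vals[0] = 9+9 = 18 → [9, 5, 2, 18]

[9, 5, 2, 18]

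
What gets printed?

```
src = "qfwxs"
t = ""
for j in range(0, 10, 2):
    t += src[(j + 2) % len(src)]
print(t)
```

wsfxq

j=0: add src[2]='w' → 'w'
j=2: add src[4]='s' → 'ws'
j=4: add src[1]='f' → 'wsf'
j=6: add src[3]='x' → 'wsfx'
j=8: add src[0]='q' → 'wsfxq'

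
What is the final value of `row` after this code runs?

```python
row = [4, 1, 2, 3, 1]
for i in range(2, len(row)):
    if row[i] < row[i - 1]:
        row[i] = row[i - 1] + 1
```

i=2: 2>=1, unchanged → [4, 1, 2, 3, 1]
i=3: 3>=2, unchanged → [4, 1, 2, 3, 1]
i=4: 1<3, row[4] = 3+1 = 4 → [4, 1, 2, 3, 4]

[4, 1, 2, 3, 4]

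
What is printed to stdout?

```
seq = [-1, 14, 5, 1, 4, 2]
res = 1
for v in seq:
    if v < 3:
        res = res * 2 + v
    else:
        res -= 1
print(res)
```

-2

v=-1: <3, res = 1*2+(-1) = 1
v=14: not <3, res = 1-1 = 0
v=5: not <3, res = 0-1 = -1
v=1: <3, res = (-1)*2+1 = -1
v=4: not <3, res = (-1)-1 = -2
v=2: <3, res = (-2)*2+2 = -2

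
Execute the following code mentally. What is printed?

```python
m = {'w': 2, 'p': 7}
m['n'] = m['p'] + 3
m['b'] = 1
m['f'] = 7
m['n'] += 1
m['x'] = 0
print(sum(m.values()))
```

28

m['n'] = m['p']+3 = 10 → {'w': 2, 'p': 7, 'n': 10}
m['b'] = 1 → {'w': 2, 'p': 7, 'n': 10, 'b': 1}
m['f'] = 7 → {'w': 2, 'p': 7, 'n': 10, 'b': 1, 'f': 7}
m['n'] = 10+1 = 11 → {'w': 2, 'p': 7, 'n': 11, 'b': 1, 'f': 7}
m['x'] = 0 → {'w': 2, 'p': 7, 'n': 11, 'b': 1, 'f': 7, 'x': 0}
sum of values = 28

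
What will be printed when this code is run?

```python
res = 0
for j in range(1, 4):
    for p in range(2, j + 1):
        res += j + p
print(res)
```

j=2,p=2: res = 0+4 = 4
j=3,p=2: res = 4+5 = 9
j=3,p=3: res = 9+6 = 15

15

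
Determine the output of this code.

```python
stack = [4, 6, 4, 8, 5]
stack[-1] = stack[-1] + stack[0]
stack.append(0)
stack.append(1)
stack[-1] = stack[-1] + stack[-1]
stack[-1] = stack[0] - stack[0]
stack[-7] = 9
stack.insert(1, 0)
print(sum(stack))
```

36

stack[-1] = stack[-1]+stack[0] = 5+4 = 9 → [4, 6, 4, 8, 9]
append 0 → [4, 6, 4, 8, 9, 0]
append 1 → [4, 6, 4, 8, 9, 0, 1]
stack[-1] = stack[-1]+stack[-1] = 1+1 = 2 → [4, 6, 4, 8, 9, 0, 2]
stack[-1] = stack[0]-stack[0] = 4-4 = 0 → [4, 6, 4, 8, 9, 0, 0]
stack[-7] = 9 → [9, 6, 4, 8, 9, 0, 0]
insert 0 at 1 → [9, 0, 6, 4, 8, 9, 0, 0]
sum = 36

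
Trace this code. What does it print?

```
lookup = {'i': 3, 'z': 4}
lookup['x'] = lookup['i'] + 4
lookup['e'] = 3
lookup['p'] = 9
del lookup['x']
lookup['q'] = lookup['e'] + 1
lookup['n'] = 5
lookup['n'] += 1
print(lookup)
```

{'i': 3, 'z': 4, 'e': 3, 'p': 9, 'q': 4, 'n': 6}

lookup['x'] = lookup['i']+4 = 7 → {'i': 3, 'z': 4, 'x': 7}
lookup['e'] = 3 → {'i': 3, 'z': 4, 'x': 7, 'e': 3}
lookup['p'] = 9 → {'i': 3, 'z': 4, 'x': 7, 'e': 3, 'p': 9}
del 'x' → {'i': 3, 'z': 4, 'e': 3, 'p': 9}
lookup['q'] = lookup['e']+1 = 4 → {'i': 3, 'z': 4, 'e': 3, 'p': 9, 'q': 4}
lookup['n'] = 5 → {'i': 3, 'z': 4, 'e': 3, 'p': 9, 'q': 4, 'n': 5}
lookup['n'] = 5+1 = 6 → {'i': 3, 'z': 4, 'e': 3, 'p': 9, 'q': 4, 'n': 6}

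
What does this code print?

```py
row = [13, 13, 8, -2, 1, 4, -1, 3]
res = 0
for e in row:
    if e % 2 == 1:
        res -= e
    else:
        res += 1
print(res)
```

-26

e=13: odd, res = 0-13 = -13
e=13: odd, res = (-13)-13 = -26
e=8: not odd, res = (-26)+1 = -25
e=-2: not odd, res = (-25)+1 = -24
e=1: odd, res = (-24)-1 = -25
e=4: not odd, res = (-25)+1 = -24
e=-1: odd, res = (-24)-(-1) = -23
e=3: odd, res = (-23)-3 = -26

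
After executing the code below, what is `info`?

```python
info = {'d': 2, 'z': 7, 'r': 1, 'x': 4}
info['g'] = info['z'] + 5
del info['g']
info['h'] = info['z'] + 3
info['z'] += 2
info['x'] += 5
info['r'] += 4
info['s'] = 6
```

info['g'] = info['z']+5 = 12 → {'d': 2, 'z': 7, 'r': 1, 'x': 4, 'g': 12}
del 'g' → {'d': 2, 'z': 7, 'r': 1, 'x': 4}
info['h'] = info['z']+3 = 10 → {'d': 2, 'z': 7, 'r': 1, 'x': 4, 'h': 10}
info['z'] = 7+2 = 9 → {'d': 2, 'z': 9, 'r': 1, 'x': 4, 'h': 10}
info['x'] = 4+5 = 9 → {'d': 2, 'z': 9, 'r': 1, 'x': 9, 'h': 10}
info['r'] = 1+4 = 5 → {'d': 2, 'z': 9, 'r': 5, 'x': 9, 'h': 10}
info['s'] = 6 → {'d': 2, 'z': 9, 'r': 5, 'x': 9, 'h': 10, 's': 6}

{'d': 2, 'z': 9, 'r': 5, 'x': 9, 'h': 10, 's': 6}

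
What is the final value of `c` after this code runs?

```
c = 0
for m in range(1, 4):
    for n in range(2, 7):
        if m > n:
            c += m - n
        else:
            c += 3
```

43

m=1,n=2: not 1>2, c = 0+3 = 3
m=1,n=3: not 1>3, c = 3+3 = 6
m=1,n=4: not 1>4, c = 6+3 = 9
m=1,n=5: not 1>5, c = 9+3 = 12
m=1,n=6: not 1>6, c = 12+3 = 15
m=2,n=2: not 2>2, c = 15+3 = 18
m=2,n=3: not 2>3, c = 18+3 = 21
m=2,n=4: not 2>4, c = 21+3 = 24
m=2,n=5: not 2>5, c = 24+3 = 27
m=2,n=6: not 2>6, c = 27+3 = 30
m=3,n=2: 3>2, c = 30+1 = 31
m=3,n=3: not 3>3, c = 31+3 = 34
m=3,n=4: not 3>4, c = 34+3 = 37
m=3,n=5: not 3>5, c = 37+3 = 40
m=3,n=6: not 3>6, c = 40+3 = 43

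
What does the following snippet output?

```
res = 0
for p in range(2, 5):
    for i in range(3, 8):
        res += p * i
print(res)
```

p=2,i=3: res = 0+6 = 6
p=2,i=4: res = 6+8 = 14
p=2,i=5: res = 14+10 = 24
p=2,i=6: res = 24+12 = 36
p=2,i=7: res = 36+14 = 50
p=3,i=3: res = 50+9 = 59
p=3,i=4: res = 59+12 = 71
p=3,i=5: res = 71+15 = 86
p=3,i=6: res = 86+18 = 104
p=3,i=7: res = 104+21 = 125
p=4,i=3: res = 125+12 = 137
p=4,i=4: res = 137+16 = 153
p=4,i=5: res = 153+20 = 173
p=4,i=6: res = 173+24 = 197
p=4,i=7: res = 197+28 = 225

225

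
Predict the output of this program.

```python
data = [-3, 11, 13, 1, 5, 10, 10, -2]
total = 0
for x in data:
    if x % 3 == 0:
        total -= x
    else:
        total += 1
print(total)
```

10

x=-3: %3==0, total = 0-(-3) = 3
x=11: not %3==0, total = 3+1 = 4
x=13: not %3==0, total = 4+1 = 5
x=1: not %3==0, total = 5+1 = 6
x=5: not %3==0, total = 6+1 = 7
x=10: not %3==0, total = 7+1 = 8
x=10: not %3==0, total = 8+1 = 9
x=-2: not %3==0, total = 9+1 = 10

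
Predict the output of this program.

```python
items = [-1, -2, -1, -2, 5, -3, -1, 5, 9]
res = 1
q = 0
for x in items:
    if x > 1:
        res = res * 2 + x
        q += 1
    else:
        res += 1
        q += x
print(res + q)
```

80

x=-1: not >1, res = 1+1 = 2; q=-1
x=-2: not >1, res = 2+1 = 3; q=-3
x=-1: not >1, res = 3+1 = 4; q=-4
x=-2: not >1, res = 4+1 = 5; q=-6
x=5: >1, res = 5*2+5 = 15; q=-5
x=-3: not >1, res = 15+1 = 16; q=-8
x=-1: not >1, res = 16+1 = 17; q=-9
x=5: >1, res = 17*2+5 = 39; q=-8
x=9: >1, res = 39*2+9 = 87; q=-7
res+q = 87+(-7) = 80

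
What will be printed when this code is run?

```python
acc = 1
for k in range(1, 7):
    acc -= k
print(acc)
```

k=1: acc = 1-1 = 0
k=2: acc = 0-2 = -2
k=3: acc = (-2)-3 = -5
k=4: acc = (-5)-4 = -9
k=5: acc = (-9)-5 = -14
k=6: acc = (-14)-6 = -20

-20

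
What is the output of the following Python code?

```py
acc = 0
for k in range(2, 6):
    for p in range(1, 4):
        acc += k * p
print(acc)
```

k=2,p=1: acc = 0+2 = 2
k=2,p=2: acc = 2+4 = 6
k=2,p=3: acc = 6+6 = 12
k=3,p=1: acc = 12+3 = 15
k=3,p=2: acc = 15+6 = 21
k=3,p=3: acc = 21+9 = 30
k=4,p=1: acc = 30+4 = 34
k=4,p=2: acc = 34+8 = 42
k=4,p=3: acc = 42+12 = 54
k=5,p=1: acc = 54+5 = 59
k=5,p=2: acc = 59+10 = 69
k=5,p=3: acc = 69+15 = 84

84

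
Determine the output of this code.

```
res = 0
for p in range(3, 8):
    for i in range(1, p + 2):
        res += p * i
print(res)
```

p=3,i=1: res = 0+3 = 3
p=3,i=2: res = 3+6 = 9
p=3,i=3: res = 9+9 = 18
p=3,i=4: res = 18+12 = 30
p=4,i=1: res = 30+4 = 34
p=4,i=2: res = 34+8 = 42
p=4,i=3: res = 42+12 = 54
p=4,i=4: res = 54+16 = 70
p=4,i=5: res = 70+20 = 90
p=5,i=1: res = 90+5 = 95
p=5,i=2: res = 95+10 = 105
p=5,i=3: res = 105+15 = 120
p=5,i=4: res = 120+20 = 140
p=5,i=5: res = 140+25 = 165
p=5,i=6: res = 165+30 = 195
p=6,i=1: res = 195+6 = 201
p=6,i=2: res = 201+12 = 213
p=6,i=3: res = 213+18 = 231
p=6,i=4: res = 231+24 = 255
p=6,i=5: res = 255+30 = 285
p=6,i=6: res = 285+36 = 321
p=6,i=7: res = 321+42 = 363
p=7,i=1: res = 363+7 = 370
p=7,i=2: res = 370+14 = 384
p=7,i=3: res = 384+21 = 405
p=7,i=4: res = 405+28 = 433
p=7,i=5: res = 433+35 = 468
p=7,i=6: res = 468+42 = 510
p=7,i=7: res = 510+49 = 559
p=7,i=8: res = 559+56 = 615

615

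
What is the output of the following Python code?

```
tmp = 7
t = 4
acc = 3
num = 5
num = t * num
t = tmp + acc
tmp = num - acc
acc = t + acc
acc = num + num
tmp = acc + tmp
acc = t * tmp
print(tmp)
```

num = 4*5 = 20
t = 7+3 = 10
tmp = 20-3 = 17
acc = 10+3 = 13
acc = 20+20 = 40
tmp = 40+17 = 57
acc = 10*57 = 570

57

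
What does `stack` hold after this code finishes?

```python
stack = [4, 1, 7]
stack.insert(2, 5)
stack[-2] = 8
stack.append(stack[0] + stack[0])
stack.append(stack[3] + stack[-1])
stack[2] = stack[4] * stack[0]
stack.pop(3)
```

insert 5 at 2 → [4, 1, 5, 7]
stack[-2] = 8 → [4, 1, 8, 7]
append stack[0]+stack[0] = 4+4 = 8 → [4, 1, 8, 7, 8]
append stack[3]+stack[-1] = 7+8 = 15 → [4, 1, 8, 7, 8, 15]
stack[2] = stack[4]*stack[0] = 8*4 = 32 → [4, 1, 32, 7, 8, 15]
pop(3) removes 7 → [4, 1, 32, 8, 15]

[4, 1, 32, 8, 15]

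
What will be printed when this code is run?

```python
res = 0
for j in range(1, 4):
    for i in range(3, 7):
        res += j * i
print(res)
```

j=1,i=3: res = 0+3 = 3
j=1,i=4: res = 3+4 = 7
j=1,i=5: res = 7+5 = 12
j=1,i=6: res = 12+6 = 18
j=2,i=3: res = 18+6 = 24
j=2,i=4: res = 24+8 = 32
j=2,i=5: res = 32+10 = 42
j=2,i=6: res = 42+12 = 54
j=3,i=3: res = 54+9 = 63
j=3,i=4: res = 63+12 = 75
j=3,i=5: res = 75+15 = 90
j=3,i=6: res = 90+18 = 108

108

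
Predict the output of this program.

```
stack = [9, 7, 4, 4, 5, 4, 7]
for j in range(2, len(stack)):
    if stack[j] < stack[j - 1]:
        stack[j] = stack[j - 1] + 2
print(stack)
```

[9, 7, 9, 11, 13, 15, 17]

j=2: 4<7, stack[2] = 7+2 = 9 → [9, 7, 9, 4, 5, 4, 7]
j=3: 4<9, stack[3] = 9+2 = 11 → [9, 7, 9, 11, 5, 4, 7]
j=4: 5<11, stack[4] = 11+2 = 13 → [9, 7, 9, 11, 13, 4, 7]
j=5: 4<13, stack[5] = 13+2 = 15 → [9, 7, 9, 11, 13, 15, 7]
j=6: 7<15, stack[6] = 15+2 = 17 → [9, 7, 9, 11, 13, 15, 17]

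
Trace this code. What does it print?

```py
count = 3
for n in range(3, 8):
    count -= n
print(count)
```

n=3: count = 3-3 = 0
n=4: count = 0-4 = -4
n=5: count = (-4)-5 = -9
n=6: count = (-9)-6 = -15
n=7: count = (-15)-7 = -22

-22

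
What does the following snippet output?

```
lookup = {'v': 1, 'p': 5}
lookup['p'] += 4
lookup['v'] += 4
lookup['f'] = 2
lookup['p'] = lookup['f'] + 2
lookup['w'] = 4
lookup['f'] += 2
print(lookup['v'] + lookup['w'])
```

lookup['p'] = 5+4 = 9 → {'v': 1, 'p': 9}
lookup['v'] = 1+4 = 5 → {'v': 5, 'p': 9}
lookup['f'] = 2 → {'v': 5, 'p': 9, 'f': 2}
lookup['p'] = lookup['f']+2 = 4 → {'v': 5, 'p': 4, 'f': 2}
lookup['w'] = 4 → {'v': 5, 'p': 4, 'f': 2, 'w': 4}
lookup['f'] = 2+2 = 4 → {'v': 5, 'p': 4, 'f': 4, 'w': 4}
lookup['v']+lookup['w'] = 5+4 = 9

9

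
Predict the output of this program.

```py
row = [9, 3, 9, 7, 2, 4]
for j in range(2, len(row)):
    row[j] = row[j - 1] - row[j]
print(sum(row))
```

j=2: row[2] = 3-9 = -6 → [9, 3, -6, 7, 2, 4]
j=3: row[3] = (-6)-7 = -13 → [9, 3, -6, -13, 2, 4]
j=4: row[4] = (-13)-2 = -15 → [9, 3, -6, -13, -15, 4]
j=5: row[5] = (-15)-4 = -19 → [9, 3, -6, -13, -15, -19]
sum = -41

-41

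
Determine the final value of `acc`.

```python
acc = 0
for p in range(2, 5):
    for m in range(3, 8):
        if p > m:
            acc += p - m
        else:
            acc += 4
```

57

p=2,m=3: not 2>3, acc = 0+4 = 4
p=2,m=4: not 2>4, acc = 4+4 = 8
p=2,m=5: not 2>5, acc = 8+4 = 12
p=2,m=6: not 2>6, acc = 12+4 = 16
p=2,m=7: not 2>7, acc = 16+4 = 20
p=3,m=3: not 3>3, acc = 20+4 = 24
p=3,m=4: not 3>4, acc = 24+4 = 28
p=3,m=5: not 3>5, acc = 28+4 = 32
p=3,m=6: not 3>6, acc = 32+4 = 36
p=3,m=7: not 3>7, acc = 36+4 = 40
p=4,m=3: 4>3, acc = 40+1 = 41
p=4,m=4: not 4>4, acc = 41+4 = 45
p=4,m=5: not 4>5, acc = 45+4 = 49
p=4,m=6: not 4>6, acc = 49+4 = 53
p=4,m=7: not 4>7, acc = 53+4 = 57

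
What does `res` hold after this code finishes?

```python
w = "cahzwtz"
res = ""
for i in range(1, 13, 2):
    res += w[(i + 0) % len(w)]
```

i=1: add w[1]='a' → 'a'
i=3: add w[3]='z' → 'az'
i=5: add w[5]='t' → 'azt'
i=7: add w[0]='c' → 'aztc'
i=9: add w[2]='h' → 'aztch'
i=11: add w[4]='w' → 'aztchw'

'aztchw'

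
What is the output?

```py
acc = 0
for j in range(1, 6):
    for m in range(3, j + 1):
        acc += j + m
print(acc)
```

j=3,m=3: acc = 0+6 = 6
j=4,m=3: acc = 6+7 = 13
j=4,m=4: acc = 13+8 = 21
j=5,m=3: acc = 21+8 = 29
j=5,m=4: acc = 29+9 = 38
j=5,m=5: acc = 38+10 = 48

48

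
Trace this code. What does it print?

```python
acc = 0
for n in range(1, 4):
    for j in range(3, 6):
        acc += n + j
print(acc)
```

n=1,j=3: acc = 0+4 = 4
n=1,j=4: acc = 4+5 = 9
n=1,j=5: acc = 9+6 = 15
n=2,j=3: acc = 15+5 = 20
n=2,j=4: acc = 20+6 = 26
n=2,j=5: acc = 26+7 = 33
n=3,j=3: acc = 33+6 = 39
n=3,j=4: acc = 39+7 = 46
n=3,j=5: acc = 46+8 = 54

54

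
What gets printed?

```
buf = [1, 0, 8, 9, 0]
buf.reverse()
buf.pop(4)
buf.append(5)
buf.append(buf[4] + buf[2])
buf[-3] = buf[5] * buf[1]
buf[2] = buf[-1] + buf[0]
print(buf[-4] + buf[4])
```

reverse → [0, 9, 8, 0, 1]
pop(4) removes 1 → [0, 9, 8, 0]
append 5 → [0, 9, 8, 0, 5]
append buf[4]+buf[2] = 5+8 = 13 → [0, 9, 8, 0, 5, 13]
buf[-3] = buf[5]*buf[1] = 13*9 = 117 → [0, 9, 8, 117, 5, 13]
buf[2] = buf[-1]+buf[0] = 13+0 = 13 → [0, 9, 13, 117, 5, 13]
buf[-4]+buf[4] = 13+5 = 18

18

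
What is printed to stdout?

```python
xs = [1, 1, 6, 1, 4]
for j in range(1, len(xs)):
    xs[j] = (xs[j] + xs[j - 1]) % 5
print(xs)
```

[1, 2, 3, 4, 3]

j=1: xs[1] = (1+1)%5 = 2 → [1, 2, 6, 1, 4]
j=2: xs[2] = (6+2)%5 = 3 → [1, 2, 3, 1, 4]
j=3: xs[3] = (1+3)%5 = 4 → [1, 2, 3, 4, 4]
j=4: xs[4] = (4+4)%5 = 3 → [1, 2, 3, 4, 3]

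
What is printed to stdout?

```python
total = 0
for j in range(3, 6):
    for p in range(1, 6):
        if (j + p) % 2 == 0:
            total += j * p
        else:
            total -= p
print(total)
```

j=3,p=1: even sum, total = 0+3 = 3
j=3,p=2: odd sum, total = 3-2 = 1
j=3,p=3: even sum, total = 1+9 = 10
j=3,p=4: odd sum, total = 10-4 = 6
j=3,p=5: even sum, total = 6+15 = 21
j=4,p=1: odd sum, total = 21-1 = 20
j=4,p=2: even sum, total = 20+8 = 28
j=4,p=3: odd sum, total = 28-3 = 25
j=4,p=4: even sum, total = 25+16 = 41
j=4,p=5: odd sum, total = 41-5 = 36
j=5,p=1: even sum, total = 36+5 = 41
j=5,p=2: odd sum, total = 41-2 = 39
j=5,p=3: even sum, total = 39+15 = 54
j=5,p=4: odd sum, total = 54-4 = 50
j=5,p=5: even sum, total = 50+25 = 75

75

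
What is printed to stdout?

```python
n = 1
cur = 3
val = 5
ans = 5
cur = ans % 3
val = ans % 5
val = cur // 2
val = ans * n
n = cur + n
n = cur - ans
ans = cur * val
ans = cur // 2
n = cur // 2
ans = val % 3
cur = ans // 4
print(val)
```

cur = 5%3 = 2
val = 5%5 = 0
val = 2//2 = 1
val = 5*1 = 5
n = 2+1 = 3
n = 2-5 = -3
ans = 2*5 = 10
ans = 2//2 = 1
n = 2//2 = 1
ans = 5%3 = 2
cur = 2//4 = 0

5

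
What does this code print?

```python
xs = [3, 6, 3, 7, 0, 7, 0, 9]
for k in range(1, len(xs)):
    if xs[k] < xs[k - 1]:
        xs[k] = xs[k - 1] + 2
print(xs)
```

[3, 6, 8, 10, 12, 14, 16, 18]

k=1: 6>=3, unchanged → [3, 6, 3, 7, 0, 7, 0, 9]
k=2: 3<6, xs[2] = 6+2 = 8 → [3, 6, 8, 7, 0, 7, 0, 9]
k=3: 7<8, xs[3] = 8+2 = 10 → [3, 6, 8, 10, 0, 7, 0, 9]
k=4: 0<10, xs[4] = 10+2 = 12 → [3, 6, 8, 10, 12, 7, 0, 9]
k=5: 7<12, xs[5] = 12+2 = 14 → [3, 6, 8, 10, 12, 14, 0, 9]
k=6: 0<14, xs[6] = 14+2 = 16 → [3, 6, 8, 10, 12, 14, 16, 9]
k=7: 9<16, xs[7] = 16+2 = 18 → [3, 6, 8, 10, 12, 14, 16, 18]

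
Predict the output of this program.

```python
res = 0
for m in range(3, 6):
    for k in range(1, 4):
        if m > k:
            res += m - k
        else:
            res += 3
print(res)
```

m=3,k=1: 3>1, res = 0+2 = 2
m=3,k=2: 3>2, res = 2+1 = 3
m=3,k=3: not 3>3, res = 3+3 = 6
m=4,k=1: 4>1, res = 6+3 = 9
m=4,k=2: 4>2, res = 9+2 = 11
m=4,k=3: 4>3, res = 11+1 = 12
m=5,k=1: 5>1, res = 12+4 = 16
m=5,k=2: 5>2, res = 16+3 = 19
m=5,k=3: 5>3, res = 19+2 = 21

21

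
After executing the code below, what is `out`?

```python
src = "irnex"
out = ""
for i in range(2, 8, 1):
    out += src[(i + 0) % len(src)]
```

i=2: add src[2]='n' → 'n'
i=3: add src[3]='e' → 'ne'
i=4: add src[4]='x' → 'nex'
i=5: add src[0]='i' → 'nexi'
i=6: add src[1]='r' → 'nexir'
i=7: add src[2]='n' → 'nexirn'

'nexirn'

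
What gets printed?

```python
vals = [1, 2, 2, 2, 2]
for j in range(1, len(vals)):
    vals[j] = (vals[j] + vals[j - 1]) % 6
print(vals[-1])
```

j=1: vals[1] = (2+1)%6 = 3 → [1, 3, 2, 2, 2]
j=2: vals[2] = (2+3)%6 = 5 → [1, 3, 5, 2, 2]
j=3: vals[3] = (2+5)%6 = 1 → [1, 3, 5, 1, 2]
j=4: vals[4] = (2+1)%6 = 3 → [1, 3, 5, 1, 3]

3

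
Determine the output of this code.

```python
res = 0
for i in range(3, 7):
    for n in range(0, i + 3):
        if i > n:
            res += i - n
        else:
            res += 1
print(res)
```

i=3,n=0: 3>0, res = 0+3 = 3
i=3,n=1: 3>1, res = 3+2 = 5
i=3,n=2: 3>2, res = 5+1 = 6
i=3,n=3: not 3>3, res = 6+1 = 7
i=3,n=4: not 3>4, res = 7+1 = 8
i=3,n=5: not 3>5, res = 8+1 = 9
i=4,n=0: 4>0, res = 9+4 = 13
i=4,n=1: 4>1, res = 13+3 = 16
i=4,n=2: 4>2, res = 16+2 = 18
i=4,n=3: 4>3, res = 18+1 = 19
i=4,n=4: not 4>4, res = 19+1 = 20
i=4,n=5: not 4>5, res = 20+1 = 21
i=4,n=6: not 4>6, res = 21+1 = 22
i=5,n=0: 5>0, res = 22+5 = 27
i=5,n=1: 5>1, res = 27+4 = 31
i=5,n=2: 5>2, res = 31+3 = 34
i=5,n=3: 5>3, res = 34+2 = 36
i=5,n=4: 5>4, res = 36+1 = 37
i=5,n=5: not 5>5, res = 37+1 = 38
i=5,n=6: not 5>6, res = 38+1 = 39
i=5,n=7: not 5>7, res = 39+1 = 40
i=6,n=0: 6>0, res = 40+6 = 46
i=6,n=1: 6>1, res = 46+5 = 51
i=6,n=2: 6>2, res = 51+4 = 55
i=6,n=3: 6>3, res = 55+3 = 58
i=6,n=4: 6>4, res = 58+2 = 60
i=6,n=5: 6>5, res = 60+1 = 61
i=6,n=6: not 6>6, res = 61+1 = 62
i=6,n=7: not 6>7, res = 62+1 = 63
i=6,n=8: not 6>8, res = 63+1 = 64

64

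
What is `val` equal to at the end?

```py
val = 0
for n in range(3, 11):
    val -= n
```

-52

n=3: val = 0-3 = -3
n=4: val = (-3)-4 = -7
n=5: val = (-7)-5 = -12
n=6: val = (-12)-6 = -18
n=7: val = (-18)-7 = -25
n=8: val = (-25)-8 = -33
n=9: val = (-33)-9 = -42
n=10: val = (-42)-10 = -52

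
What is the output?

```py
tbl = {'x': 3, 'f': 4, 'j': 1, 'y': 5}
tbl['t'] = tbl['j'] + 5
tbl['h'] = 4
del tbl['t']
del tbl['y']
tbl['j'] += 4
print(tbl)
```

{'x': 3, 'f': 4, 'j': 5, 'h': 4}

tbl['t'] = tbl['j']+5 = 6 → {'x': 3, 'f': 4, 'j': 1, 'y': 5, 't': 6}
tbl['h'] = 4 → {'x': 3, 'f': 4, 'j': 1, 'y': 5, 't': 6, 'h': 4}
del 't' → {'x': 3, 'f': 4, 'j': 1, 'y': 5, 'h': 4}
del 'y' → {'x': 3, 'f': 4, 'j': 1, 'h': 4}
tbl['j'] = 1+4 = 5 → {'x': 3, 'f': 4, 'j': 5, 'h': 4}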